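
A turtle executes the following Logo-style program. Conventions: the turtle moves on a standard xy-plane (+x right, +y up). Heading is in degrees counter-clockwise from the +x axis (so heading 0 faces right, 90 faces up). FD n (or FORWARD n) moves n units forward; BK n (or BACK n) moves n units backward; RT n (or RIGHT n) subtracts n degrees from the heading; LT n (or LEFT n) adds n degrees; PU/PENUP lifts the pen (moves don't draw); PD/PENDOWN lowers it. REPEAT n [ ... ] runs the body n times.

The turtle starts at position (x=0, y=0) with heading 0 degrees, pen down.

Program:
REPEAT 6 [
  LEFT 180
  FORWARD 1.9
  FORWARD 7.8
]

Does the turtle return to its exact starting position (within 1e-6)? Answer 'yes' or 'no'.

Executing turtle program step by step:
Start: pos=(0,0), heading=0, pen down
REPEAT 6 [
  -- iteration 1/6 --
  LT 180: heading 0 -> 180
  FD 1.9: (0,0) -> (-1.9,0) [heading=180, draw]
  FD 7.8: (-1.9,0) -> (-9.7,0) [heading=180, draw]
  -- iteration 2/6 --
  LT 180: heading 180 -> 0
  FD 1.9: (-9.7,0) -> (-7.8,0) [heading=0, draw]
  FD 7.8: (-7.8,0) -> (0,0) [heading=0, draw]
  -- iteration 3/6 --
  LT 180: heading 0 -> 180
  FD 1.9: (0,0) -> (-1.9,0) [heading=180, draw]
  FD 7.8: (-1.9,0) -> (-9.7,0) [heading=180, draw]
  -- iteration 4/6 --
  LT 180: heading 180 -> 0
  FD 1.9: (-9.7,0) -> (-7.8,0) [heading=0, draw]
  FD 7.8: (-7.8,0) -> (0,0) [heading=0, draw]
  -- iteration 5/6 --
  LT 180: heading 0 -> 180
  FD 1.9: (0,0) -> (-1.9,0) [heading=180, draw]
  FD 7.8: (-1.9,0) -> (-9.7,0) [heading=180, draw]
  -- iteration 6/6 --
  LT 180: heading 180 -> 0
  FD 1.9: (-9.7,0) -> (-7.8,0) [heading=0, draw]
  FD 7.8: (-7.8,0) -> (0,0) [heading=0, draw]
]
Final: pos=(0,0), heading=0, 12 segment(s) drawn

Start position: (0, 0)
Final position: (0, 0)
Distance = 0; < 1e-6 -> CLOSED

Answer: yes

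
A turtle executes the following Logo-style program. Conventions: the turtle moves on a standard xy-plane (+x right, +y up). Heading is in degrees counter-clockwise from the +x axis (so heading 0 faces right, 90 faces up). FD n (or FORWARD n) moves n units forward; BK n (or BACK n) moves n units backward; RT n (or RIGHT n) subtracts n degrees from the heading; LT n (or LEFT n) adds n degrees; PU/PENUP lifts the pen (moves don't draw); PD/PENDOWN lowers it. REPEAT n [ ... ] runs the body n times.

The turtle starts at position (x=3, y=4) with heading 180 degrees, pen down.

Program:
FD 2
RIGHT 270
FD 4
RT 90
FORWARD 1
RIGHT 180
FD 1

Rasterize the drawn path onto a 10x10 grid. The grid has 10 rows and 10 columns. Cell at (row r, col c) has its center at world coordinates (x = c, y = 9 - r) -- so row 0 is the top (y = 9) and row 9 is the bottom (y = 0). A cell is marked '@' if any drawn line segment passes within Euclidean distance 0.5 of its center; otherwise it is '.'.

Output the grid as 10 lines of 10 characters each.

Answer: ..........
..........
..........
..........
..........
.@@@......
.@........
.@........
.@........
@@........

Derivation:
Segment 0: (3,4) -> (1,4)
Segment 1: (1,4) -> (1,0)
Segment 2: (1,0) -> (0,-0)
Segment 3: (0,-0) -> (1,0)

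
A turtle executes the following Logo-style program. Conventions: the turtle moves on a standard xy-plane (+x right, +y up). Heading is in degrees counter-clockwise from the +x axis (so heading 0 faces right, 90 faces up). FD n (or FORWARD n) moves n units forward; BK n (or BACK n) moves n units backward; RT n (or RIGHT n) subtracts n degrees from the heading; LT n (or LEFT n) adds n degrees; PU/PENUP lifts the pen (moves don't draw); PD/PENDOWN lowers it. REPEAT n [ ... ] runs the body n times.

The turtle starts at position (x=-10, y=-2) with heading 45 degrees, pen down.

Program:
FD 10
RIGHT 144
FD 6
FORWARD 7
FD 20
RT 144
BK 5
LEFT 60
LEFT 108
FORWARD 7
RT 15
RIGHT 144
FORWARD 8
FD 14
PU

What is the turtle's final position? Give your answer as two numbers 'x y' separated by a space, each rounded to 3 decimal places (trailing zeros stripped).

Executing turtle program step by step:
Start: pos=(-10,-2), heading=45, pen down
FD 10: (-10,-2) -> (-2.929,5.071) [heading=45, draw]
RT 144: heading 45 -> 261
FD 6: (-2.929,5.071) -> (-3.868,-0.855) [heading=261, draw]
FD 7: (-3.868,-0.855) -> (-4.963,-7.769) [heading=261, draw]
FD 20: (-4.963,-7.769) -> (-8.091,-27.523) [heading=261, draw]
RT 144: heading 261 -> 117
BK 5: (-8.091,-27.523) -> (-5.821,-31.978) [heading=117, draw]
LT 60: heading 117 -> 177
LT 108: heading 177 -> 285
FD 7: (-5.821,-31.978) -> (-4.01,-38.739) [heading=285, draw]
RT 15: heading 285 -> 270
RT 144: heading 270 -> 126
FD 8: (-4.01,-38.739) -> (-8.712,-32.267) [heading=126, draw]
FD 14: (-8.712,-32.267) -> (-16.941,-20.941) [heading=126, draw]
PU: pen up
Final: pos=(-16.941,-20.941), heading=126, 8 segment(s) drawn

Answer: -16.941 -20.941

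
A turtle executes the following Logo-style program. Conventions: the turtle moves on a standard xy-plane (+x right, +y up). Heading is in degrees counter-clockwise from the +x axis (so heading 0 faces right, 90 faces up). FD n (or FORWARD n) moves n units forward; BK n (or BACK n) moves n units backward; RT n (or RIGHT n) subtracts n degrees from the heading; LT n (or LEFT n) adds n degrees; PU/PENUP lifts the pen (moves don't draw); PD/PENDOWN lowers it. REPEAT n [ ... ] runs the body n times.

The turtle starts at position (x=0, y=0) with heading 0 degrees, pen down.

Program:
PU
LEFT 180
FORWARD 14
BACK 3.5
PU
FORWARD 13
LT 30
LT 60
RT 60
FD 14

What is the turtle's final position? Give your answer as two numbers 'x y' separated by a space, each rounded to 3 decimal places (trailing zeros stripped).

Answer: -35.624 -7

Derivation:
Executing turtle program step by step:
Start: pos=(0,0), heading=0, pen down
PU: pen up
LT 180: heading 0 -> 180
FD 14: (0,0) -> (-14,0) [heading=180, move]
BK 3.5: (-14,0) -> (-10.5,0) [heading=180, move]
PU: pen up
FD 13: (-10.5,0) -> (-23.5,0) [heading=180, move]
LT 30: heading 180 -> 210
LT 60: heading 210 -> 270
RT 60: heading 270 -> 210
FD 14: (-23.5,0) -> (-35.624,-7) [heading=210, move]
Final: pos=(-35.624,-7), heading=210, 0 segment(s) drawn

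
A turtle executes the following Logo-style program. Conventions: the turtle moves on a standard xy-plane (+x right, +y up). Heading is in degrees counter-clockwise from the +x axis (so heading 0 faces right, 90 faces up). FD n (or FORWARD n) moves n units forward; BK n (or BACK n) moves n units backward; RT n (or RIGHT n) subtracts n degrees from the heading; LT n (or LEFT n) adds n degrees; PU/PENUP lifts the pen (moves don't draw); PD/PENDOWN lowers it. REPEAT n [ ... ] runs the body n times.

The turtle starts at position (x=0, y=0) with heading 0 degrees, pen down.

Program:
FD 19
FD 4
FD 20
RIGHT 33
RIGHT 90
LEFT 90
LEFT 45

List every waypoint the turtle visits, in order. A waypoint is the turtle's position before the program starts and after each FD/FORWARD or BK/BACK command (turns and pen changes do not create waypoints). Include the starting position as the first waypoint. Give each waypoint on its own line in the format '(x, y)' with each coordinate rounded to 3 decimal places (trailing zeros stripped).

Answer: (0, 0)
(19, 0)
(23, 0)
(43, 0)

Derivation:
Executing turtle program step by step:
Start: pos=(0,0), heading=0, pen down
FD 19: (0,0) -> (19,0) [heading=0, draw]
FD 4: (19,0) -> (23,0) [heading=0, draw]
FD 20: (23,0) -> (43,0) [heading=0, draw]
RT 33: heading 0 -> 327
RT 90: heading 327 -> 237
LT 90: heading 237 -> 327
LT 45: heading 327 -> 12
Final: pos=(43,0), heading=12, 3 segment(s) drawn
Waypoints (4 total):
(0, 0)
(19, 0)
(23, 0)
(43, 0)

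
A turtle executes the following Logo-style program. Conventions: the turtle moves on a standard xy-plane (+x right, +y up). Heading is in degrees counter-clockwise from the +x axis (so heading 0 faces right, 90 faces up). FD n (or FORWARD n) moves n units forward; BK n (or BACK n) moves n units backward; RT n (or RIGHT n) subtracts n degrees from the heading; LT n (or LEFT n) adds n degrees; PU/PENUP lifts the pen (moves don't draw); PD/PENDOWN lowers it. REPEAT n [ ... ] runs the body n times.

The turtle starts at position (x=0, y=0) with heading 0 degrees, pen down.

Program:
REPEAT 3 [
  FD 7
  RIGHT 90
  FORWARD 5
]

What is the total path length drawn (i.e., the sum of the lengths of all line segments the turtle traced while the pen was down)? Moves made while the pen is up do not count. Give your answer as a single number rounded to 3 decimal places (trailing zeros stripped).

Answer: 36

Derivation:
Executing turtle program step by step:
Start: pos=(0,0), heading=0, pen down
REPEAT 3 [
  -- iteration 1/3 --
  FD 7: (0,0) -> (7,0) [heading=0, draw]
  RT 90: heading 0 -> 270
  FD 5: (7,0) -> (7,-5) [heading=270, draw]
  -- iteration 2/3 --
  FD 7: (7,-5) -> (7,-12) [heading=270, draw]
  RT 90: heading 270 -> 180
  FD 5: (7,-12) -> (2,-12) [heading=180, draw]
  -- iteration 3/3 --
  FD 7: (2,-12) -> (-5,-12) [heading=180, draw]
  RT 90: heading 180 -> 90
  FD 5: (-5,-12) -> (-5,-7) [heading=90, draw]
]
Final: pos=(-5,-7), heading=90, 6 segment(s) drawn

Segment lengths:
  seg 1: (0,0) -> (7,0), length = 7
  seg 2: (7,0) -> (7,-5), length = 5
  seg 3: (7,-5) -> (7,-12), length = 7
  seg 4: (7,-12) -> (2,-12), length = 5
  seg 5: (2,-12) -> (-5,-12), length = 7
  seg 6: (-5,-12) -> (-5,-7), length = 5
Total = 36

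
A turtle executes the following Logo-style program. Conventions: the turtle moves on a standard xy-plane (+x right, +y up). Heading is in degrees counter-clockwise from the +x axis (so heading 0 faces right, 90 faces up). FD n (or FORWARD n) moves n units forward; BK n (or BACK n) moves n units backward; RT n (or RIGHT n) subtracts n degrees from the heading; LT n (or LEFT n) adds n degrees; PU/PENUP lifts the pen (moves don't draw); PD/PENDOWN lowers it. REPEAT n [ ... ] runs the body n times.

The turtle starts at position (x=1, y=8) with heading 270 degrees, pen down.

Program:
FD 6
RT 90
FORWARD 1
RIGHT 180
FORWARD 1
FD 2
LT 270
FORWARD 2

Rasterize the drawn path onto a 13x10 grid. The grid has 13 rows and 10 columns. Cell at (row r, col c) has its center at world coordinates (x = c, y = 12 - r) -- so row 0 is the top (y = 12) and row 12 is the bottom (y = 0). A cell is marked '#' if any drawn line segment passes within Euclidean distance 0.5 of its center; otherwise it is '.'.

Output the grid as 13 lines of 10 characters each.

Answer: ..........
..........
..........
..........
.#........
.#........
.#........
.#........
.#........
.#........
####......
...#......
...#......

Derivation:
Segment 0: (1,8) -> (1,2)
Segment 1: (1,2) -> (-0,2)
Segment 2: (-0,2) -> (1,2)
Segment 3: (1,2) -> (3,2)
Segment 4: (3,2) -> (3,0)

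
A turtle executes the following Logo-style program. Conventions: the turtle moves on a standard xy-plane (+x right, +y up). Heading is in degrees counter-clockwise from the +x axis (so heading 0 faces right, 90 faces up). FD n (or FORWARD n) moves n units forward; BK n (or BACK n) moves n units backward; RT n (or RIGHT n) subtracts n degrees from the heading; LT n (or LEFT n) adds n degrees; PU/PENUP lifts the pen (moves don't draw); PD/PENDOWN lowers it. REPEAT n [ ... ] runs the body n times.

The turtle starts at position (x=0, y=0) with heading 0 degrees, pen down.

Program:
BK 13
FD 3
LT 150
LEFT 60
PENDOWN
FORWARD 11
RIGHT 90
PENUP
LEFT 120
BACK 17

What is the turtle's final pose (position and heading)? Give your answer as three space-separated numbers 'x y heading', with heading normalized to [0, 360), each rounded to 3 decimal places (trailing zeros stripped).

Answer: -11.026 9.222 240

Derivation:
Executing turtle program step by step:
Start: pos=(0,0), heading=0, pen down
BK 13: (0,0) -> (-13,0) [heading=0, draw]
FD 3: (-13,0) -> (-10,0) [heading=0, draw]
LT 150: heading 0 -> 150
LT 60: heading 150 -> 210
PD: pen down
FD 11: (-10,0) -> (-19.526,-5.5) [heading=210, draw]
RT 90: heading 210 -> 120
PU: pen up
LT 120: heading 120 -> 240
BK 17: (-19.526,-5.5) -> (-11.026,9.222) [heading=240, move]
Final: pos=(-11.026,9.222), heading=240, 3 segment(s) drawn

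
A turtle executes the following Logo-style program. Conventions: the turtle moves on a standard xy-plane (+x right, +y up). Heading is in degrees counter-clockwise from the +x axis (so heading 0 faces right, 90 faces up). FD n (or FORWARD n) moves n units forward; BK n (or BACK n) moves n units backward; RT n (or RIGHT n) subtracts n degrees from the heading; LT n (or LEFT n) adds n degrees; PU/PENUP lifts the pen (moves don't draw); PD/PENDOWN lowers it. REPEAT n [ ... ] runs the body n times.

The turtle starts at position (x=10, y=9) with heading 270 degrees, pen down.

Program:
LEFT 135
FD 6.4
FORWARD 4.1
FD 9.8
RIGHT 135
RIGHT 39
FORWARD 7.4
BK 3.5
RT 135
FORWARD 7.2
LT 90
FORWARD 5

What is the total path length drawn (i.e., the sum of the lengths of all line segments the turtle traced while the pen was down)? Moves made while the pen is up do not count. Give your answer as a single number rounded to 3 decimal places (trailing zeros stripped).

Executing turtle program step by step:
Start: pos=(10,9), heading=270, pen down
LT 135: heading 270 -> 45
FD 6.4: (10,9) -> (14.525,13.525) [heading=45, draw]
FD 4.1: (14.525,13.525) -> (17.425,16.425) [heading=45, draw]
FD 9.8: (17.425,16.425) -> (24.354,23.354) [heading=45, draw]
RT 135: heading 45 -> 270
RT 39: heading 270 -> 231
FD 7.4: (24.354,23.354) -> (19.697,17.603) [heading=231, draw]
BK 3.5: (19.697,17.603) -> (21.9,20.323) [heading=231, draw]
RT 135: heading 231 -> 96
FD 7.2: (21.9,20.323) -> (21.147,27.484) [heading=96, draw]
LT 90: heading 96 -> 186
FD 5: (21.147,27.484) -> (16.175,26.961) [heading=186, draw]
Final: pos=(16.175,26.961), heading=186, 7 segment(s) drawn

Segment lengths:
  seg 1: (10,9) -> (14.525,13.525), length = 6.4
  seg 2: (14.525,13.525) -> (17.425,16.425), length = 4.1
  seg 3: (17.425,16.425) -> (24.354,23.354), length = 9.8
  seg 4: (24.354,23.354) -> (19.697,17.603), length = 7.4
  seg 5: (19.697,17.603) -> (21.9,20.323), length = 3.5
  seg 6: (21.9,20.323) -> (21.147,27.484), length = 7.2
  seg 7: (21.147,27.484) -> (16.175,26.961), length = 5
Total = 43.4

Answer: 43.4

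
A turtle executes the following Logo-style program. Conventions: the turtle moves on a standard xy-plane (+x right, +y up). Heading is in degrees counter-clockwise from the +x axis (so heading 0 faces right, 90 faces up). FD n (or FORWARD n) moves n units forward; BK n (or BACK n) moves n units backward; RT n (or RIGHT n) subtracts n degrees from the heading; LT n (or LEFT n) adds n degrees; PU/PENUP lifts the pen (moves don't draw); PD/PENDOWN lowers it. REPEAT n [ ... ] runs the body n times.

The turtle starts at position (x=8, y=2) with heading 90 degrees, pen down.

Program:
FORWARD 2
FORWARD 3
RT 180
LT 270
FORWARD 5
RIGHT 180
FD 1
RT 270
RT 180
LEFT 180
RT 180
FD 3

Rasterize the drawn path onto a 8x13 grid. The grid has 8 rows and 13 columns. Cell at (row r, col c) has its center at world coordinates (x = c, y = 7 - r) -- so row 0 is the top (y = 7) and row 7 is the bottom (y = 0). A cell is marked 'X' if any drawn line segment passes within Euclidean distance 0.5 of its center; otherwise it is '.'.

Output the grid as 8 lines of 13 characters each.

Answer: ...XXXXXX....
....X...X....
....X...X....
....X...X....
........X....
........X....
.............
.............

Derivation:
Segment 0: (8,2) -> (8,4)
Segment 1: (8,4) -> (8,7)
Segment 2: (8,7) -> (3,7)
Segment 3: (3,7) -> (4,7)
Segment 4: (4,7) -> (4,4)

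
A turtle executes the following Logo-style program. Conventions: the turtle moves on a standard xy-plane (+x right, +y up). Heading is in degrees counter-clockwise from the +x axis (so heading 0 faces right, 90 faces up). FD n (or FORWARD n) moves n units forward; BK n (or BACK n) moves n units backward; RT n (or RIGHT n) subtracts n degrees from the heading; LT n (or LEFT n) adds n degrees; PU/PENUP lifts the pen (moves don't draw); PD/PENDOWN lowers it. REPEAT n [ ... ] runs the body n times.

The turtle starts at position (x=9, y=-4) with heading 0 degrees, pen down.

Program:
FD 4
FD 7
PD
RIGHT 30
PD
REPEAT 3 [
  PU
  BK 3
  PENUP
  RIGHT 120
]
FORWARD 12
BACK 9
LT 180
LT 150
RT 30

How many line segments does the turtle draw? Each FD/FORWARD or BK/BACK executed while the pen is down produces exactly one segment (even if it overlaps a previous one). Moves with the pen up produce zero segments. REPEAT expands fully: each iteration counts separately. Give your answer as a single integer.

Answer: 2

Derivation:
Executing turtle program step by step:
Start: pos=(9,-4), heading=0, pen down
FD 4: (9,-4) -> (13,-4) [heading=0, draw]
FD 7: (13,-4) -> (20,-4) [heading=0, draw]
PD: pen down
RT 30: heading 0 -> 330
PD: pen down
REPEAT 3 [
  -- iteration 1/3 --
  PU: pen up
  BK 3: (20,-4) -> (17.402,-2.5) [heading=330, move]
  PU: pen up
  RT 120: heading 330 -> 210
  -- iteration 2/3 --
  PU: pen up
  BK 3: (17.402,-2.5) -> (20,-1) [heading=210, move]
  PU: pen up
  RT 120: heading 210 -> 90
  -- iteration 3/3 --
  PU: pen up
  BK 3: (20,-1) -> (20,-4) [heading=90, move]
  PU: pen up
  RT 120: heading 90 -> 330
]
FD 12: (20,-4) -> (30.392,-10) [heading=330, move]
BK 9: (30.392,-10) -> (22.598,-5.5) [heading=330, move]
LT 180: heading 330 -> 150
LT 150: heading 150 -> 300
RT 30: heading 300 -> 270
Final: pos=(22.598,-5.5), heading=270, 2 segment(s) drawn
Segments drawn: 2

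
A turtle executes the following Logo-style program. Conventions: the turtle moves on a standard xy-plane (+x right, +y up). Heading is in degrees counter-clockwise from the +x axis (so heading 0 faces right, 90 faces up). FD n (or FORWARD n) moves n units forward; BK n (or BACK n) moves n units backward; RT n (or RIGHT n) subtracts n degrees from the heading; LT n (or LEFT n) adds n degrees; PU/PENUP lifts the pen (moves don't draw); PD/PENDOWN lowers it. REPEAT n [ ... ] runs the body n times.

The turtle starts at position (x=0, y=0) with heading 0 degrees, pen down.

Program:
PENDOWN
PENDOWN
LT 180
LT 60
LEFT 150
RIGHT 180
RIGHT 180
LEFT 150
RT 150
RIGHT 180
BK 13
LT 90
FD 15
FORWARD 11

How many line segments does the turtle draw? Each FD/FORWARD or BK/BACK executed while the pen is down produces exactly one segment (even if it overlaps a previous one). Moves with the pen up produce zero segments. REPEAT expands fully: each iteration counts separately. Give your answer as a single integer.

Executing turtle program step by step:
Start: pos=(0,0), heading=0, pen down
PD: pen down
PD: pen down
LT 180: heading 0 -> 180
LT 60: heading 180 -> 240
LT 150: heading 240 -> 30
RT 180: heading 30 -> 210
RT 180: heading 210 -> 30
LT 150: heading 30 -> 180
RT 150: heading 180 -> 30
RT 180: heading 30 -> 210
BK 13: (0,0) -> (11.258,6.5) [heading=210, draw]
LT 90: heading 210 -> 300
FD 15: (11.258,6.5) -> (18.758,-6.49) [heading=300, draw]
FD 11: (18.758,-6.49) -> (24.258,-16.017) [heading=300, draw]
Final: pos=(24.258,-16.017), heading=300, 3 segment(s) drawn
Segments drawn: 3

Answer: 3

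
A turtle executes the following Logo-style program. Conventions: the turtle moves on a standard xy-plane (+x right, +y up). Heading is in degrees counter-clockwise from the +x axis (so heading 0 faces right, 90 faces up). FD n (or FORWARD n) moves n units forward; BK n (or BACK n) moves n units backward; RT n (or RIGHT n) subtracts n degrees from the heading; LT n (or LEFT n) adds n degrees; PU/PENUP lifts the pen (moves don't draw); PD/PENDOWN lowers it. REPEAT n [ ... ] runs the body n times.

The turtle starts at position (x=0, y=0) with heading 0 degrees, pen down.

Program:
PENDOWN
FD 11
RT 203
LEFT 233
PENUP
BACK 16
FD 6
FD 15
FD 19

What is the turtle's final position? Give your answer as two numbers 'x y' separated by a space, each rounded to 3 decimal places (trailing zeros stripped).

Answer: 31.785 12

Derivation:
Executing turtle program step by step:
Start: pos=(0,0), heading=0, pen down
PD: pen down
FD 11: (0,0) -> (11,0) [heading=0, draw]
RT 203: heading 0 -> 157
LT 233: heading 157 -> 30
PU: pen up
BK 16: (11,0) -> (-2.856,-8) [heading=30, move]
FD 6: (-2.856,-8) -> (2.34,-5) [heading=30, move]
FD 15: (2.34,-5) -> (15.33,2.5) [heading=30, move]
FD 19: (15.33,2.5) -> (31.785,12) [heading=30, move]
Final: pos=(31.785,12), heading=30, 1 segment(s) drawn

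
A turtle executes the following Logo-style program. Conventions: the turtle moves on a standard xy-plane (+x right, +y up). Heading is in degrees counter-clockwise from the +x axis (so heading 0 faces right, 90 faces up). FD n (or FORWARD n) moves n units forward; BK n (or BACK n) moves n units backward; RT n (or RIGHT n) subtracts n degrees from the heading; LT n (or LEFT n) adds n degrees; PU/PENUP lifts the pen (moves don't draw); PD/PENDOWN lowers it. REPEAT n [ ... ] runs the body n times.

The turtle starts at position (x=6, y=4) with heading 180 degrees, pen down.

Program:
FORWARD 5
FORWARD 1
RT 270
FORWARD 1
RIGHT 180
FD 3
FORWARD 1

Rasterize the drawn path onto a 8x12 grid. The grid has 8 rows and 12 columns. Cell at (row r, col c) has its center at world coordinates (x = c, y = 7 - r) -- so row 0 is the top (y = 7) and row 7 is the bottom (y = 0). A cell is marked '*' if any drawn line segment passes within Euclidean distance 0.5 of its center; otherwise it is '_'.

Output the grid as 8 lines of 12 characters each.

Answer: *___________
*___________
*___________
*******_____
*___________
____________
____________
____________

Derivation:
Segment 0: (6,4) -> (1,4)
Segment 1: (1,4) -> (0,4)
Segment 2: (0,4) -> (0,3)
Segment 3: (0,3) -> (-0,6)
Segment 4: (-0,6) -> (-0,7)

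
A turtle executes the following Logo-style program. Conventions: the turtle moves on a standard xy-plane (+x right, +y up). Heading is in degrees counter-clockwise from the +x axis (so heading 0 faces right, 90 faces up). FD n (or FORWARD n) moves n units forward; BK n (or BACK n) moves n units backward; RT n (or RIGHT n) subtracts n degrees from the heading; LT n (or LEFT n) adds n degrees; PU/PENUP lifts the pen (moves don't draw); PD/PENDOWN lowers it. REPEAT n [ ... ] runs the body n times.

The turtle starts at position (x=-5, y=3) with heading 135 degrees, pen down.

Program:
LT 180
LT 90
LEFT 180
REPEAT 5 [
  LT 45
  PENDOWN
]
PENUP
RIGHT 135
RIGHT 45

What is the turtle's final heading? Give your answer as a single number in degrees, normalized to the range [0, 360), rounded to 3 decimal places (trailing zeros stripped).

Answer: 270

Derivation:
Executing turtle program step by step:
Start: pos=(-5,3), heading=135, pen down
LT 180: heading 135 -> 315
LT 90: heading 315 -> 45
LT 180: heading 45 -> 225
REPEAT 5 [
  -- iteration 1/5 --
  LT 45: heading 225 -> 270
  PD: pen down
  -- iteration 2/5 --
  LT 45: heading 270 -> 315
  PD: pen down
  -- iteration 3/5 --
  LT 45: heading 315 -> 0
  PD: pen down
  -- iteration 4/5 --
  LT 45: heading 0 -> 45
  PD: pen down
  -- iteration 5/5 --
  LT 45: heading 45 -> 90
  PD: pen down
]
PU: pen up
RT 135: heading 90 -> 315
RT 45: heading 315 -> 270
Final: pos=(-5,3), heading=270, 0 segment(s) drawn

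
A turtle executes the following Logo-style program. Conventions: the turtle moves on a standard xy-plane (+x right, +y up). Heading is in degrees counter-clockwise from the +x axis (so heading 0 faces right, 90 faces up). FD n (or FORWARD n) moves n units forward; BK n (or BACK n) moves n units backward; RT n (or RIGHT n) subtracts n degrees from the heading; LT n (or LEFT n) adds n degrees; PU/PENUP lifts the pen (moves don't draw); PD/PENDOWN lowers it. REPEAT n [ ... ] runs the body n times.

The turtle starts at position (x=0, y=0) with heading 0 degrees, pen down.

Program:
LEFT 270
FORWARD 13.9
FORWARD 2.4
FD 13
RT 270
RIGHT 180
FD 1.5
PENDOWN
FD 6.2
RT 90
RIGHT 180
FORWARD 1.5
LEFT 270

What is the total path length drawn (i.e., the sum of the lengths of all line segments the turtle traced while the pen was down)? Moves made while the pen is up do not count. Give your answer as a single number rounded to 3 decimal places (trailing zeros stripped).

Executing turtle program step by step:
Start: pos=(0,0), heading=0, pen down
LT 270: heading 0 -> 270
FD 13.9: (0,0) -> (0,-13.9) [heading=270, draw]
FD 2.4: (0,-13.9) -> (0,-16.3) [heading=270, draw]
FD 13: (0,-16.3) -> (0,-29.3) [heading=270, draw]
RT 270: heading 270 -> 0
RT 180: heading 0 -> 180
FD 1.5: (0,-29.3) -> (-1.5,-29.3) [heading=180, draw]
PD: pen down
FD 6.2: (-1.5,-29.3) -> (-7.7,-29.3) [heading=180, draw]
RT 90: heading 180 -> 90
RT 180: heading 90 -> 270
FD 1.5: (-7.7,-29.3) -> (-7.7,-30.8) [heading=270, draw]
LT 270: heading 270 -> 180
Final: pos=(-7.7,-30.8), heading=180, 6 segment(s) drawn

Segment lengths:
  seg 1: (0,0) -> (0,-13.9), length = 13.9
  seg 2: (0,-13.9) -> (0,-16.3), length = 2.4
  seg 3: (0,-16.3) -> (0,-29.3), length = 13
  seg 4: (0,-29.3) -> (-1.5,-29.3), length = 1.5
  seg 5: (-1.5,-29.3) -> (-7.7,-29.3), length = 6.2
  seg 6: (-7.7,-29.3) -> (-7.7,-30.8), length = 1.5
Total = 38.5

Answer: 38.5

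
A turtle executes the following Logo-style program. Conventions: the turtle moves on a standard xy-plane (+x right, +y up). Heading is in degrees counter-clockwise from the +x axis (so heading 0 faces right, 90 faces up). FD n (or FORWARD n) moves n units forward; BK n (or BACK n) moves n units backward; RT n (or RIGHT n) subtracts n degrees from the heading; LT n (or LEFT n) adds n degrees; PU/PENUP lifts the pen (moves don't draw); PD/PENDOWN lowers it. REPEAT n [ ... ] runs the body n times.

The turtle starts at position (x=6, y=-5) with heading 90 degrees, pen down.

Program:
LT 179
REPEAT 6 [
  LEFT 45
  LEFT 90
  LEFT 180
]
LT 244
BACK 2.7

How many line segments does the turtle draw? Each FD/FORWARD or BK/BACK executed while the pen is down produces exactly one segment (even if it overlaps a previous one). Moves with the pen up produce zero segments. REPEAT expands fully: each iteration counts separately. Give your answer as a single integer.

Executing turtle program step by step:
Start: pos=(6,-5), heading=90, pen down
LT 179: heading 90 -> 269
REPEAT 6 [
  -- iteration 1/6 --
  LT 45: heading 269 -> 314
  LT 90: heading 314 -> 44
  LT 180: heading 44 -> 224
  -- iteration 2/6 --
  LT 45: heading 224 -> 269
  LT 90: heading 269 -> 359
  LT 180: heading 359 -> 179
  -- iteration 3/6 --
  LT 45: heading 179 -> 224
  LT 90: heading 224 -> 314
  LT 180: heading 314 -> 134
  -- iteration 4/6 --
  LT 45: heading 134 -> 179
  LT 90: heading 179 -> 269
  LT 180: heading 269 -> 89
  -- iteration 5/6 --
  LT 45: heading 89 -> 134
  LT 90: heading 134 -> 224
  LT 180: heading 224 -> 44
  -- iteration 6/6 --
  LT 45: heading 44 -> 89
  LT 90: heading 89 -> 179
  LT 180: heading 179 -> 359
]
LT 244: heading 359 -> 243
BK 2.7: (6,-5) -> (7.226,-2.594) [heading=243, draw]
Final: pos=(7.226,-2.594), heading=243, 1 segment(s) drawn
Segments drawn: 1

Answer: 1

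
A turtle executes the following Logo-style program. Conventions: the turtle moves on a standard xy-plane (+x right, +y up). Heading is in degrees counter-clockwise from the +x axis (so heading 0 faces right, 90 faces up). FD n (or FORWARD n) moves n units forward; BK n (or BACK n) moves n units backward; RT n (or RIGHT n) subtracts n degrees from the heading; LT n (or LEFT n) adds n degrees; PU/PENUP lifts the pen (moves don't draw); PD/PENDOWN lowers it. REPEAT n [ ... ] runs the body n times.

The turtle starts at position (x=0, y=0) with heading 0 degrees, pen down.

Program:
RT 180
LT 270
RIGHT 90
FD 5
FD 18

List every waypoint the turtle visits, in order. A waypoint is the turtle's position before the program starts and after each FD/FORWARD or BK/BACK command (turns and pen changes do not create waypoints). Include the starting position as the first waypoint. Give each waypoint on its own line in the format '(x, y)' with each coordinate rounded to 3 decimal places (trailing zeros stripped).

Executing turtle program step by step:
Start: pos=(0,0), heading=0, pen down
RT 180: heading 0 -> 180
LT 270: heading 180 -> 90
RT 90: heading 90 -> 0
FD 5: (0,0) -> (5,0) [heading=0, draw]
FD 18: (5,0) -> (23,0) [heading=0, draw]
Final: pos=(23,0), heading=0, 2 segment(s) drawn
Waypoints (3 total):
(0, 0)
(5, 0)
(23, 0)

Answer: (0, 0)
(5, 0)
(23, 0)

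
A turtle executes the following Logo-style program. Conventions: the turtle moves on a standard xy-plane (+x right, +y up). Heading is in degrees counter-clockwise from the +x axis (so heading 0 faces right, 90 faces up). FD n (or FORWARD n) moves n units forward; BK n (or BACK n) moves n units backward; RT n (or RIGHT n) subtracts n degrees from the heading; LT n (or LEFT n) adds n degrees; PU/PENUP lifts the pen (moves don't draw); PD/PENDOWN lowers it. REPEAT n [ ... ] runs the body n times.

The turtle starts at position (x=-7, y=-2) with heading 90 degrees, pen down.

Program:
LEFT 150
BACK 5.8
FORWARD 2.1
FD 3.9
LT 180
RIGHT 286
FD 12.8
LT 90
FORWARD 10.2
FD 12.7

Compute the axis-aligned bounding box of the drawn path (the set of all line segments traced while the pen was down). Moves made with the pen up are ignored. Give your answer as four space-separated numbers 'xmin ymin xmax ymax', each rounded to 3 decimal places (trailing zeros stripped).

Answer: -32.465 -8.873 -4.1 7.034

Derivation:
Executing turtle program step by step:
Start: pos=(-7,-2), heading=90, pen down
LT 150: heading 90 -> 240
BK 5.8: (-7,-2) -> (-4.1,3.023) [heading=240, draw]
FD 2.1: (-4.1,3.023) -> (-5.15,1.204) [heading=240, draw]
FD 3.9: (-5.15,1.204) -> (-7.1,-2.173) [heading=240, draw]
LT 180: heading 240 -> 60
RT 286: heading 60 -> 134
FD 12.8: (-7.1,-2.173) -> (-15.992,7.034) [heading=134, draw]
LT 90: heading 134 -> 224
FD 10.2: (-15.992,7.034) -> (-23.329,-0.051) [heading=224, draw]
FD 12.7: (-23.329,-0.051) -> (-32.465,-8.873) [heading=224, draw]
Final: pos=(-32.465,-8.873), heading=224, 6 segment(s) drawn

Segment endpoints: x in {-32.465, -23.329, -15.992, -7.1, -7, -5.15, -4.1}, y in {-8.873, -2.173, -2, -0.051, 1.204, 3.023, 7.034}
xmin=-32.465, ymin=-8.873, xmax=-4.1, ymax=7.034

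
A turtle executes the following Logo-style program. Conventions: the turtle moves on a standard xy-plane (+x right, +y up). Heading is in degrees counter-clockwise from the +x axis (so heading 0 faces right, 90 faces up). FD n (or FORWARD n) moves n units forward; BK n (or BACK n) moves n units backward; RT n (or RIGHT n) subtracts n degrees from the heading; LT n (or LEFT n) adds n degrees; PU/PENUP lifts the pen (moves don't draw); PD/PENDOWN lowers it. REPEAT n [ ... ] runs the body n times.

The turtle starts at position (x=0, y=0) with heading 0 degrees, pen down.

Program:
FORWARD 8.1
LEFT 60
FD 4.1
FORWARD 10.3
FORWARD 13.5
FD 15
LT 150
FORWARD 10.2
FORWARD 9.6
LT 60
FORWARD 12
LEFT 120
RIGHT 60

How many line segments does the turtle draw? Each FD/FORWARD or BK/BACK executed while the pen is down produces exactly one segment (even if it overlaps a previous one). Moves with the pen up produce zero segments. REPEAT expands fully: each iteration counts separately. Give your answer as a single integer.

Answer: 8

Derivation:
Executing turtle program step by step:
Start: pos=(0,0), heading=0, pen down
FD 8.1: (0,0) -> (8.1,0) [heading=0, draw]
LT 60: heading 0 -> 60
FD 4.1: (8.1,0) -> (10.15,3.551) [heading=60, draw]
FD 10.3: (10.15,3.551) -> (15.3,12.471) [heading=60, draw]
FD 13.5: (15.3,12.471) -> (22.05,24.162) [heading=60, draw]
FD 15: (22.05,24.162) -> (29.55,37.152) [heading=60, draw]
LT 150: heading 60 -> 210
FD 10.2: (29.55,37.152) -> (20.717,32.052) [heading=210, draw]
FD 9.6: (20.717,32.052) -> (12.403,27.252) [heading=210, draw]
LT 60: heading 210 -> 270
FD 12: (12.403,27.252) -> (12.403,15.252) [heading=270, draw]
LT 120: heading 270 -> 30
RT 60: heading 30 -> 330
Final: pos=(12.403,15.252), heading=330, 8 segment(s) drawn
Segments drawn: 8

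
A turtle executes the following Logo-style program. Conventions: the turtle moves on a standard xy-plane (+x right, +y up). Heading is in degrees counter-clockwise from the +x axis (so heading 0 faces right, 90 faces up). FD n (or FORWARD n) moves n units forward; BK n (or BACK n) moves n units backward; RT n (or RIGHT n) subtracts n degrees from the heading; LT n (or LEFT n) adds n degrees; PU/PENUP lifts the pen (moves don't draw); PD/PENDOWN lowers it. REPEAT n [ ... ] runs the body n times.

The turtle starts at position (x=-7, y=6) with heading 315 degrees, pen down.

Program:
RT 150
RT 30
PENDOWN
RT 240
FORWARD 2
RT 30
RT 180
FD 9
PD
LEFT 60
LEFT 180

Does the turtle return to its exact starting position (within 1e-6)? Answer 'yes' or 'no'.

Executing turtle program step by step:
Start: pos=(-7,6), heading=315, pen down
RT 150: heading 315 -> 165
RT 30: heading 165 -> 135
PD: pen down
RT 240: heading 135 -> 255
FD 2: (-7,6) -> (-7.518,4.068) [heading=255, draw]
RT 30: heading 255 -> 225
RT 180: heading 225 -> 45
FD 9: (-7.518,4.068) -> (-1.154,10.432) [heading=45, draw]
PD: pen down
LT 60: heading 45 -> 105
LT 180: heading 105 -> 285
Final: pos=(-1.154,10.432), heading=285, 2 segment(s) drawn

Start position: (-7, 6)
Final position: (-1.154, 10.432)
Distance = 7.336; >= 1e-6 -> NOT closed

Answer: no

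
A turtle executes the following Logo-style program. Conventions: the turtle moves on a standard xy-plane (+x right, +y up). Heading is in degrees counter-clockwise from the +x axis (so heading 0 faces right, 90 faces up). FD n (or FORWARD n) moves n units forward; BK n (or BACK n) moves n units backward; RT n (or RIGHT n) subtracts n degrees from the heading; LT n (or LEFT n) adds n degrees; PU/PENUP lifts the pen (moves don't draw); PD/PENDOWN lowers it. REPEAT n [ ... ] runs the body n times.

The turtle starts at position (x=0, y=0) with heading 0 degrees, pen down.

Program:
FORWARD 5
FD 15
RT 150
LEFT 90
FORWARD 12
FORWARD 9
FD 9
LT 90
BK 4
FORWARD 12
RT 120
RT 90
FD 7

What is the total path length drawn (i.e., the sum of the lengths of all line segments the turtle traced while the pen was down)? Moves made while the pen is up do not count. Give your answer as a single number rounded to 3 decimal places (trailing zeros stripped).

Executing turtle program step by step:
Start: pos=(0,0), heading=0, pen down
FD 5: (0,0) -> (5,0) [heading=0, draw]
FD 15: (5,0) -> (20,0) [heading=0, draw]
RT 150: heading 0 -> 210
LT 90: heading 210 -> 300
FD 12: (20,0) -> (26,-10.392) [heading=300, draw]
FD 9: (26,-10.392) -> (30.5,-18.187) [heading=300, draw]
FD 9: (30.5,-18.187) -> (35,-25.981) [heading=300, draw]
LT 90: heading 300 -> 30
BK 4: (35,-25.981) -> (31.536,-27.981) [heading=30, draw]
FD 12: (31.536,-27.981) -> (41.928,-21.981) [heading=30, draw]
RT 120: heading 30 -> 270
RT 90: heading 270 -> 180
FD 7: (41.928,-21.981) -> (34.928,-21.981) [heading=180, draw]
Final: pos=(34.928,-21.981), heading=180, 8 segment(s) drawn

Segment lengths:
  seg 1: (0,0) -> (5,0), length = 5
  seg 2: (5,0) -> (20,0), length = 15
  seg 3: (20,0) -> (26,-10.392), length = 12
  seg 4: (26,-10.392) -> (30.5,-18.187), length = 9
  seg 5: (30.5,-18.187) -> (35,-25.981), length = 9
  seg 6: (35,-25.981) -> (31.536,-27.981), length = 4
  seg 7: (31.536,-27.981) -> (41.928,-21.981), length = 12
  seg 8: (41.928,-21.981) -> (34.928,-21.981), length = 7
Total = 73

Answer: 73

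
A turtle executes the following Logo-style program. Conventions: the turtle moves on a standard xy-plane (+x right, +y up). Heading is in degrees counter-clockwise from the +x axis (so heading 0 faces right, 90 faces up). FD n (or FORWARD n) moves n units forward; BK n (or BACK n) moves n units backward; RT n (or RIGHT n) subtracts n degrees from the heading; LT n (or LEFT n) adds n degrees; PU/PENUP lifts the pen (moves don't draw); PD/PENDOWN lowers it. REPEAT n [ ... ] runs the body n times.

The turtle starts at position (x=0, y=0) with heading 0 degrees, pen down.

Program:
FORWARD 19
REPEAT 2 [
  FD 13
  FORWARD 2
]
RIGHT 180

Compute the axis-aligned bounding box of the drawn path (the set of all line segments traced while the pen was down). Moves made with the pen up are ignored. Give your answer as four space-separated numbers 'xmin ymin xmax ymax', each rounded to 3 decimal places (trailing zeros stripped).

Answer: 0 0 49 0

Derivation:
Executing turtle program step by step:
Start: pos=(0,0), heading=0, pen down
FD 19: (0,0) -> (19,0) [heading=0, draw]
REPEAT 2 [
  -- iteration 1/2 --
  FD 13: (19,0) -> (32,0) [heading=0, draw]
  FD 2: (32,0) -> (34,0) [heading=0, draw]
  -- iteration 2/2 --
  FD 13: (34,0) -> (47,0) [heading=0, draw]
  FD 2: (47,0) -> (49,0) [heading=0, draw]
]
RT 180: heading 0 -> 180
Final: pos=(49,0), heading=180, 5 segment(s) drawn

Segment endpoints: x in {0, 19, 32, 34, 47, 49}, y in {0}
xmin=0, ymin=0, xmax=49, ymax=0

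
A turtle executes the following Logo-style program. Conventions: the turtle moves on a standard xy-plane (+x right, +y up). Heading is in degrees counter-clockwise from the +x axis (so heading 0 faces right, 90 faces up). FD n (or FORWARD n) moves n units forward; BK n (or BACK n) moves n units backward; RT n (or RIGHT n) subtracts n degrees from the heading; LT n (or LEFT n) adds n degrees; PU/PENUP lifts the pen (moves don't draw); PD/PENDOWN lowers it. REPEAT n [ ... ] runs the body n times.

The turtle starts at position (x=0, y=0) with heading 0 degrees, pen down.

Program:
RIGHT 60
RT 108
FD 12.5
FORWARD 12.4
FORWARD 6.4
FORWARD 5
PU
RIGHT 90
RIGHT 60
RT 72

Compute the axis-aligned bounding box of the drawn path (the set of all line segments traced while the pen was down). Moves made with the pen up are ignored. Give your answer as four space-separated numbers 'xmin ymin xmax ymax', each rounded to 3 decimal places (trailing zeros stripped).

Answer: -35.507 -7.547 0 0

Derivation:
Executing turtle program step by step:
Start: pos=(0,0), heading=0, pen down
RT 60: heading 0 -> 300
RT 108: heading 300 -> 192
FD 12.5: (0,0) -> (-12.227,-2.599) [heading=192, draw]
FD 12.4: (-12.227,-2.599) -> (-24.356,-5.177) [heading=192, draw]
FD 6.4: (-24.356,-5.177) -> (-30.616,-6.508) [heading=192, draw]
FD 5: (-30.616,-6.508) -> (-35.507,-7.547) [heading=192, draw]
PU: pen up
RT 90: heading 192 -> 102
RT 60: heading 102 -> 42
RT 72: heading 42 -> 330
Final: pos=(-35.507,-7.547), heading=330, 4 segment(s) drawn

Segment endpoints: x in {-35.507, -30.616, -24.356, -12.227, 0}, y in {-7.547, -6.508, -5.177, -2.599, 0}
xmin=-35.507, ymin=-7.547, xmax=0, ymax=0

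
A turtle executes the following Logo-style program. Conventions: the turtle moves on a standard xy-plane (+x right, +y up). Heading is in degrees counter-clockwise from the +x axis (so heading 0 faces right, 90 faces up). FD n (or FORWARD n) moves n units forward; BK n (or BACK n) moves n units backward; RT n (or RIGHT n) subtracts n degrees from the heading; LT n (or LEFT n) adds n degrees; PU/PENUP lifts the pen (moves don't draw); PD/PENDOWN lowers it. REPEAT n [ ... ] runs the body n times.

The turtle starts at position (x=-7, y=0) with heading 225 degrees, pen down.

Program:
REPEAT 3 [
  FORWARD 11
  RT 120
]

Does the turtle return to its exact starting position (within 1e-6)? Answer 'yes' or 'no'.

Executing turtle program step by step:
Start: pos=(-7,0), heading=225, pen down
REPEAT 3 [
  -- iteration 1/3 --
  FD 11: (-7,0) -> (-14.778,-7.778) [heading=225, draw]
  RT 120: heading 225 -> 105
  -- iteration 2/3 --
  FD 11: (-14.778,-7.778) -> (-17.625,2.847) [heading=105, draw]
  RT 120: heading 105 -> 345
  -- iteration 3/3 --
  FD 11: (-17.625,2.847) -> (-7,0) [heading=345, draw]
  RT 120: heading 345 -> 225
]
Final: pos=(-7,0), heading=225, 3 segment(s) drawn

Start position: (-7, 0)
Final position: (-7, 0)
Distance = 0; < 1e-6 -> CLOSED

Answer: yes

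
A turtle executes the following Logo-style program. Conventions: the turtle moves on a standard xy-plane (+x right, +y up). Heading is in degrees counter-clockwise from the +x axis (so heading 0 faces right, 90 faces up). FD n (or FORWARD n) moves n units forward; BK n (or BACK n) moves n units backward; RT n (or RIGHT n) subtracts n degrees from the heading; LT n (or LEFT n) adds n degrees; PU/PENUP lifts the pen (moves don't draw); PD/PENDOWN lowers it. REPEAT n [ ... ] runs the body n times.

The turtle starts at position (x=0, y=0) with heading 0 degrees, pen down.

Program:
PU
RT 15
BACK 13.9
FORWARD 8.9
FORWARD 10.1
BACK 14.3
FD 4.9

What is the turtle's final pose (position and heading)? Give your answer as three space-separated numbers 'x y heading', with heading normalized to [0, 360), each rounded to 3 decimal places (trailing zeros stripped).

Answer: -4.153 1.113 345

Derivation:
Executing turtle program step by step:
Start: pos=(0,0), heading=0, pen down
PU: pen up
RT 15: heading 0 -> 345
BK 13.9: (0,0) -> (-13.426,3.598) [heading=345, move]
FD 8.9: (-13.426,3.598) -> (-4.83,1.294) [heading=345, move]
FD 10.1: (-4.83,1.294) -> (4.926,-1.32) [heading=345, move]
BK 14.3: (4.926,-1.32) -> (-8.887,2.381) [heading=345, move]
FD 4.9: (-8.887,2.381) -> (-4.153,1.113) [heading=345, move]
Final: pos=(-4.153,1.113), heading=345, 0 segment(s) drawn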